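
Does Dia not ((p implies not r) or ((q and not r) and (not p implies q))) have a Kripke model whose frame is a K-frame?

1. Dia not ((p implies not r) or ((q and not r) and (not p implies q))), w0
2. not ((p implies not r) or ((q and not r) and (not p implies q))), w1
3. not (p implies not r), w1
4. not ((q and not r) and (not p implies q)), w1
5. p, w1
6. r, w1
7. not (q and not r), w1
Accessibility: w0Rw1

Yes, satisfiable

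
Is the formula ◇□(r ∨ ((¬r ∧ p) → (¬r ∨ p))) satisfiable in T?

Yes, satisfiable

1. ◇□(r ∨ ((¬r ∧ p) → (¬r ∨ p))), w0
2. □(r ∨ ((¬r ∧ p) → (¬r ∨ p))), w1
3. r ∨ ((¬r ∧ p) → (¬r ∨ p)), w1
4. (¬r ∧ p) → (¬r ∨ p), w1
5. ¬r ∨ p, w1
6. p, w1
Accessibility: w0Rw0, w0Rw1, w1Rw1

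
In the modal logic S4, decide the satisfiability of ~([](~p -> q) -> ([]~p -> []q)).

No, unsatisfiable

1. ~([](~p -> q) -> ([]~p -> []q)), 0
2. [](~p -> q), 0   [~->-rule on 1]
3. ~([]~p -> []q), 0   [~->-rule on 1]
4. []~p, 0   [~->-rule on 3]
5. ~[]q, 0   [~->-rule on 3]
6. ~p -> q, 0   [[]-rule on 2 via 0R0]
7. ~p, 0   [[]-rule on 4 via 0R0]
8. q, 0   [->-rule on 6 (branches; this branch)]
9. ~q, 1   [~[]-rule on 5: fresh world 1, 0R1]
10. ~p -> q, 1   [[]-rule on 2 via 0R1]
11. ~p, 1   [[]-rule on 4 via 0R1]
12. q, 1   [->-rule on 10 (branches; this branch)]
Accessibility: 0R0, 0R1, 1R1
Branch closes: q and ~q both at 1.
All branches of the tableau close; one closing branch shown above.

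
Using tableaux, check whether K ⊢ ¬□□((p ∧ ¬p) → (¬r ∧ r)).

Tableau for the negation □□((p ∧ ¬p) → (¬r ∧ r)):
1. □□((p ∧ ¬p) → (¬r ∧ r)), 0
The negation has an open branch (countermodel exists).

Invalid (countermodel exists)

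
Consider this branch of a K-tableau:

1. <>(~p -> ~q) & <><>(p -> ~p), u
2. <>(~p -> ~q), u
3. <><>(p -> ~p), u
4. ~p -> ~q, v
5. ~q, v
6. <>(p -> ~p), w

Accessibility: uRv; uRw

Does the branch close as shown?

Open

No world carries both an atom and its negation.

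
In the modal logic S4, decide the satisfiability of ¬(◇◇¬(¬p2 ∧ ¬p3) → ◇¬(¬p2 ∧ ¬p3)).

1. ¬(◇◇¬(¬p2 ∧ ¬p3) → ◇¬(¬p2 ∧ ¬p3)), u
2. ◇◇¬(¬p2 ∧ ¬p3), u   [¬→-rule on 1]
3. ¬◇¬(¬p2 ∧ ¬p3), u   [¬→-rule on 1]
4. ¬p2 ∧ ¬p3, u   [¬◇-rule on 3 via uRu]
5. ¬p2, u   [∧-rule on 4]
6. ¬p3, u   [∧-rule on 4]
7. ◇¬(¬p2 ∧ ¬p3), v   [◇-rule on 2: fresh world v, uRv]
8. ¬p2 ∧ ¬p3, v   [¬◇-rule on 3 via uRv]
9. ¬p2, v   [∧-rule on 8]
10. ¬p3, v   [∧-rule on 8]
11. ¬(¬p2 ∧ ¬p3), w   [◇-rule on 7: fresh world w, vRw]
12. ¬p2 ∧ ¬p3, w   [¬◇-rule on 3 via uRw]
13. ¬p2, w   [∧-rule on 12]
14. ¬p3, w   [∧-rule on 12]
15. p3, w   [¬∧-rule on 11 (branches; this branch)]
Accessibility: uRu, uRv, uRw, vRv, vRw, wRw
Branch closes: p3 and ¬p3 both at w.
Every branch closes; the branch above is one of them.

No, unsatisfiable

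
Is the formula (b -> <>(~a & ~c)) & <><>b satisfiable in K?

1. (b -> <>(~a & ~c)) & <><>b, u
2. b -> <>(~a & ~c), u
3. <><>b, u
4. <>(~a & ~c), u
5. <>b, v
6. ~a & ~c, w
7. ~a, w
8. ~c, w
9. b, x
Accessibility: uRv, uRw, vRx

Yes, satisfiable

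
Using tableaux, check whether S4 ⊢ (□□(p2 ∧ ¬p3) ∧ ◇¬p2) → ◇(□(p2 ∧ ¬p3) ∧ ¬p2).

Tableau for the negation ¬((□□(p2 ∧ ¬p3) ∧ ◇¬p2) → ◇(□(p2 ∧ ¬p3) ∧ ¬p2)):
1. ¬((□□(p2 ∧ ¬p3) ∧ ◇¬p2) → ◇(□(p2 ∧ ¬p3) ∧ ¬p2)), w0
2. □□(p2 ∧ ¬p3) ∧ ◇¬p2, w0   [¬→-rule on 1]
3. ¬◇(□(p2 ∧ ¬p3) ∧ ¬p2), w0   [¬→-rule on 1]
4. □□(p2 ∧ ¬p3), w0   [∧-rule on 2]
5. ◇¬p2, w0   [∧-rule on 2]
6. ¬(□(p2 ∧ ¬p3) ∧ ¬p2), w0   [¬◇-rule on 3 via w0Rw0]
7. □(p2 ∧ ¬p3), w0   [□-rule on 4 via w0Rw0]
8. p2 ∧ ¬p3, w0   [□-rule on 7 via w0Rw0]
9. p2, w0   [∧-rule on 8]
10. ¬p3, w0   [∧-rule on 8]
11. ¬p2, w1   [◇-rule on 5: fresh world w1, w0Rw1]
12. ¬(□(p2 ∧ ¬p3) ∧ ¬p2), w1   [¬◇-rule on 3 via w0Rw1]
13. □(p2 ∧ ¬p3), w1   [□-rule on 4 via w0Rw1]
14. p2 ∧ ¬p3, w1   [□-rule on 7 via w0Rw1]
15. p2, w1   [∧-rule on 14]
16. ¬p3, w1   [∧-rule on 14]
Accessibility: w0Rw0, w0Rw1, w1Rw1
Branch closes: p2 and ¬p2 both at w1.
All branches of the negation close; one closing branch shown above.

Yes, valid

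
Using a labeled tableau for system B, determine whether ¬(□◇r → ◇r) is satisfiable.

No, unsatisfiable

1. ¬(□◇r → ◇r), w0
2. □◇r, w0
3. ¬◇r, w0
4. ◇r, w0
5. ¬r, w0
6. r, w1
7. ◇r, w1
8. ¬r, w1
Accessibility: w0Rw0, w0Rw1, w1Rw0, w1Rw1
Branch closes: r and ¬r both at w1.
All branches of the tableau close; one closing branch shown above.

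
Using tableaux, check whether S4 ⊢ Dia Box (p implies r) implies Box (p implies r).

No, not valid

Tableau for the negation not (Dia Box (p implies r) implies Box (p implies r)):
1. not (Dia Box (p implies r) implies Box (p implies r)), w0
2. Dia Box (p implies r), w0
3. not Box (p implies r), w0
4. Box (p implies r), w1
5. p implies r, w1
6. r, w1
7. not (p implies r), w2
8. p, w2
9. not r, w2
Accessibility: w0Rw0, w0Rw1, w0Rw2, w1Rw1, w2Rw2
The negation has an open branch (countermodel exists).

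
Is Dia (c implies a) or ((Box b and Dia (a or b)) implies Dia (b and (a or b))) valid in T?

Tableau for the negation not (Dia (c implies a) or ((Box b and Dia (a or b)) implies Dia (b and (a or b)))):
1. not (Dia (c implies a) or ((Box b and Dia (a or b)) implies Dia (b and (a or b)))), u
2. not Dia (c implies a), u
3. not ((Box b and Dia (a or b)) implies Dia (b and (a or b))), u
4. Box b and Dia (a or b), u
5. not Dia (b and (a or b)), u
6. Box b, u
7. Dia (a or b), u
8. not (c implies a), u
9. c, u
10. not a, u
11. not (b and (a or b)), u
12. b, u
13. not (a or b), u
14. not b, u
Accessibility: uRu
Branch closes: b and not b both at u.
All branches of the negation close; one closing branch shown above.

Yes, valid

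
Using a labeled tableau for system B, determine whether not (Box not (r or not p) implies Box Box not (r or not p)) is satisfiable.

1. not (Box not (r or not p) implies Box Box not (r or not p)), u
2. Box not (r or not p), u   [neg-implies-rule on 1]
3. not Box Box not (r or not p), u   [neg-implies-rule on 1]
4. not (r or not p), u   [Box-rule on 2 via uRu]
5. not r, u   [neg-or-rule on 4]
6. p, u   [neg-or-rule on 4]
7. not Box not (r or not p), v   [neg-Box-rule on 3: fresh world v, uRv]
8. not (r or not p), v   [Box-rule on 2 via uRv]
9. not r, v   [neg-or-rule on 8]
10. p, v   [neg-or-rule on 8]
11. r or not p, w   [neg-Box-rule on 7: fresh world w, vRw]
12. not p, w   [or-rule on 11 (branches; this branch)]
Accessibility: uRu, uRv, vRu, vRv, vRw, wRv, wRw

Yes, satisfiable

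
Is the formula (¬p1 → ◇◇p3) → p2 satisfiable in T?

1. (¬p1 → ◇◇p3) → p2, u
2. p2, u
Accessibility: uRu

Satisfiable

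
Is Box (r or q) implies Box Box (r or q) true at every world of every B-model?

Tableau for the negation not (Box (r or q) implies Box Box (r or q)):
1. not (Box (r or q) implies Box Box (r or q)), u
2. Box (r or q), u   [neg-implies-rule on 1]
3. not Box Box (r or q), u   [neg-implies-rule on 1]
4. r or q, u   [Box-rule on 2 via uRu]
5. q, u   [or-rule on 4 (branches; this branch)]
6. not Box (r or q), v   [neg-Box-rule on 3: fresh world v, uRv]
7. r or q, v   [Box-rule on 2 via uRv]
8. q, v   [or-rule on 7 (branches; this branch)]
9. not (r or q), w   [neg-Box-rule on 6: fresh world w, vRw]
10. not r, w   [neg-or-rule on 9]
11. not q, w   [neg-or-rule on 9]
Accessibility: uRu, uRv, vRu, vRv, vRw, wRv, wRw
The negation has an open branch (countermodel exists).

Invalid (countermodel exists)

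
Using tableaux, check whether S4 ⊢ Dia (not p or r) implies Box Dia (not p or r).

Tableau for the negation not (Dia (not p or r) implies Box Dia (not p or r)):
1. not (Dia (not p or r) implies Box Dia (not p or r)), w0
2. Dia (not p or r), w0   [neg-implies-rule on 1]
3. not Box Dia (not p or r), w0   [neg-implies-rule on 1]
4. not p or r, w1   [Dia-rule on 2: fresh world w1, w0Rw1]
5. r, w1   [or-rule on 4 (branches; this branch)]
6. not Dia (not p or r), w2   [neg-Box-rule on 3: fresh world w2, w0Rw2]
7. not (not p or r), w2   [neg-Dia-rule on 6 via w2Rw2]
8. p, w2   [neg-or-rule on 7]
9. not r, w2   [neg-or-rule on 7]
Accessibility: w0Rw0, w0Rw1, w0Rw2, w1Rw1, w2Rw2
The negation has an open branch (countermodel exists).

Invalid (countermodel exists)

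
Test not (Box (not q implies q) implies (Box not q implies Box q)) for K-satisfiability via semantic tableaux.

1. not (Box (not q implies q) implies (Box not q implies Box q)), u
2. Box (not q implies q), u   [neg-implies-rule on 1]
3. not (Box not q implies Box q), u   [neg-implies-rule on 1]
4. Box not q, u   [neg-implies-rule on 3]
5. not Box q, u   [neg-implies-rule on 3]
6. not q, v   [neg-Box-rule on 5: fresh world v, uRv]
7. not q implies q, v   [Box-rule on 2 via uRv]
8. q, v   [implies-rule on 7 (branches; this branch)]
Accessibility: uRv
Branch closes: q and not q both at v.
Every branch closes; the branch above is one of them.

Unsatisfiable (every branch closes)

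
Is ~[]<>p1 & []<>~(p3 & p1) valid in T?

Tableau for the negation ~(~[]<>p1 & []<>~(p3 & p1)):
1. ~(~[]<>p1 & []<>~(p3 & p1)), u
2. ~[]<>~(p3 & p1), u   [~&-rule on 1 (branches; this branch)]
3. ~<>~(p3 & p1), v   [~[]-rule on 2: fresh world v, uRv]
4. p3 & p1, v   [~<>-rule on 3 via vRv]
5. p3, v   [&-rule on 4]
6. p1, v   [&-rule on 4]
Accessibility: uRu, uRv, vRv
The negation has an open branch (countermodel exists).

No, not valid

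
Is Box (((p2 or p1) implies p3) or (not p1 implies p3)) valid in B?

Tableau for the negation not Box (((p2 or p1) implies p3) or (not p1 implies p3)):
1. not Box (((p2 or p1) implies p3) or (not p1 implies p3)), 0
2. not (((p2 or p1) implies p3) or (not p1 implies p3)), 1
3. not ((p2 or p1) implies p3), 1
4. not (not p1 implies p3), 1
5. p2 or p1, 1
6. not p3, 1
7. not p1, 1
8. p2, 1
Accessibility: 0R0, 0R1, 1R0, 1R1
The negation has an open branch (countermodel exists).

Not valid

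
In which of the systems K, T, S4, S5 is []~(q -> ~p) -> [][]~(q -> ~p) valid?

S4, S5

S4-tableau for the negation ~([]~(q -> ~p) -> [][]~(q -> ~p)):
1. ~([]~(q -> ~p) -> [][]~(q -> ~p)), w0
2. []~(q -> ~p), w0
3. ~[][]~(q -> ~p), w0
4. ~(q -> ~p), w0
5. q, w0
6. p, w0
7. ~[]~(q -> ~p), w1
8. ~(q -> ~p), w1
9. q, w1
10. p, w1
11. q -> ~p, w2
12. ~(q -> ~p), w2
13. q, w2
14. p, w2
15. ~p, w2
Accessibility: w0Rw0, w0Rw1, w0Rw2, w1Rw1, w1Rw2, w2Rw2
Branch closes: p and ~p both at w2.
Every branch closes (one shown): valid in S4, hence also in S5 (every theorem of S4 is a theorem of S5).
T-tableau for the negation ~([]~(q -> ~p) -> [][]~(q -> ~p)):
1. ~([]~(q -> ~p) -> [][]~(q -> ~p)), w0
2. []~(q -> ~p), w0
3. ~[][]~(q -> ~p), w0
4. ~(q -> ~p), w0
5. q, w0
6. p, w0
7. ~[]~(q -> ~p), w1
8. ~(q -> ~p), w1
9. q, w1
10. p, w1
11. q -> ~p, w2
12. ~p, w2
Accessibility: w0Rw0, w0Rw1, w1Rw1, w1Rw2, w2Rw2
Complete open branch: countermodel on a T-frame, so not valid in T, nor in K (the same frame is also a K-frame).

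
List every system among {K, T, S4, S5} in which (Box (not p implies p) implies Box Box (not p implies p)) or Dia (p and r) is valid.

S4, S5

S4-tableau for the negation not ((Box (not p implies p) implies Box Box (not p implies p)) or Dia (p and r)):
1. not ((Box (not p implies p) implies Box Box (not p implies p)) or Dia (p and r)), w0
2. not (Box (not p implies p) implies Box Box (not p implies p)), w0
3. not Dia (p and r), w0
4. Box (not p implies p), w0
5. not Box Box (not p implies p), w0
6. not (p and r), w0
7. not p implies p, w0
8. not r, w0
9. p, w0
10. not Box (not p implies p), w1
11. not (p and r), w1
12. not p implies p, w1
13. not r, w1
14. p, w1
15. not (not p implies p), w2
16. not p, w2
17. not (p and r), w2
18. not p implies p, w2
19. not r, w2
20. p, w2
Accessibility: w0Rw0, w0Rw1, w0Rw2, w1Rw1, w1Rw2, w2Rw2
Branch closes: p and not p both at w2.
Every branch closes (one shown): valid in S4, hence also in S5 (every theorem of S4 is a theorem of S5).
T-tableau for the negation not ((Box (not p implies p) implies Box Box (not p implies p)) or Dia (p and r)):
1. not ((Box (not p implies p) implies Box Box (not p implies p)) or Dia (p and r)), w0
2. not (Box (not p implies p) implies Box Box (not p implies p)), w0
3. not Dia (p and r), w0
4. Box (not p implies p), w0
5. not Box Box (not p implies p), w0
6. not (p and r), w0
7. not p implies p, w0
8. not r, w0
9. p, w0
10. not Box (not p implies p), w1
11. not (p and r), w1
12. not p implies p, w1
13. not r, w1
14. p, w1
15. not (not p implies p), w2
16. not p, w2
Accessibility: w0Rw0, w0Rw1, w1Rw1, w1Rw2, w2Rw2
Complete open branch: countermodel on a T-frame, so not valid in T, nor in K (the same frame is also a K-frame).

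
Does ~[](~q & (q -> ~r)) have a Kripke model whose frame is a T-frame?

Satisfiable

1. ~[](~q & (q -> ~r)), w0
2. ~(~q & (q -> ~r)), w1   [~[]-rule on 1: fresh world w1, w0Rw1]
3. ~(q -> ~r), w1   [~&-rule on 2 (branches; this branch)]
4. q, w1   [~->-rule on 3]
5. r, w1   [~->-rule on 3]
Accessibility: w0Rw0, w0Rw1, w1Rw1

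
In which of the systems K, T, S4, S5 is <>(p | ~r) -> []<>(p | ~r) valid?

S5-tableau for the negation ~(<>(p | ~r) -> []<>(p | ~r)):
1. ~(<>(p | ~r) -> []<>(p | ~r)), u
2. <>(p | ~r), u
3. ~[]<>(p | ~r), u
4. p | ~r, v
5. ~r, v
6. ~<>(p | ~r), w
7. ~(p | ~r), u
8. ~p, u
9. r, u
10. ~(p | ~r), v
11. ~p, v
12. r, v
Accessibility: uRu, uRv, uRw, vRu, vRv, vRw, wRu, wRv, wRw
Branch closes: r and ~r both at v.
Every branch closes (one shown): valid in S5.
S4-tableau for the negation ~(<>(p | ~r) -> []<>(p | ~r)):
1. ~(<>(p | ~r) -> []<>(p | ~r)), u
2. <>(p | ~r), u
3. ~[]<>(p | ~r), u
4. p | ~r, v
5. ~r, v
6. ~<>(p | ~r), w
7. ~(p | ~r), w
8. ~p, w
9. r, w
Accessibility: uRu, uRv, uRw, vRv, wRw
Complete open branch: countermodel on an S4-frame, so not valid in S4, nor in K, T (the same frame is also a K-frame and a T-frame).

S5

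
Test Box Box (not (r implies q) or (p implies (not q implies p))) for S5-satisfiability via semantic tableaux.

1. Box Box (not (r implies q) or (p implies (not q implies p))), u
2. Box (not (r implies q) or (p implies (not q implies p))), u   [Box-rule on 1 via uRu]
3. not (r implies q) or (p implies (not q implies p)), u   [Box-rule on 2 via uRu]
4. p implies (not q implies p), u   [or-rule on 3 (branches; this branch)]
5. not q implies p, u   [implies-rule on 4 (branches; this branch)]
6. p, u   [implies-rule on 5 (branches; this branch)]
Accessibility: uRu

Satisfiable (open branch found)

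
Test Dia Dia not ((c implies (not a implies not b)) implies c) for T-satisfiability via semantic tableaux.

1. Dia Dia not ((c implies (not a implies not b)) implies c), w0
2. Dia not ((c implies (not a implies not b)) implies c), w1   [Dia-rule on 1: fresh world w1, w0Rw1]
3. not ((c implies (not a implies not b)) implies c), w2   [Dia-rule on 2: fresh world w2, w1Rw2]
4. c implies (not a implies not b), w2   [neg-implies-rule on 3]
5. not c, w2   [neg-implies-rule on 3]
6. not a implies not b, w2   [implies-rule on 4 (branches; this branch)]
7. not b, w2   [implies-rule on 6 (branches; this branch)]
Accessibility: w0Rw0, w0Rw1, w1Rw1, w1Rw2, w2Rw2

Satisfiable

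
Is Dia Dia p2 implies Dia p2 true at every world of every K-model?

Tableau for the negation not (Dia Dia p2 implies Dia p2):
1. not (Dia Dia p2 implies Dia p2), u
2. Dia Dia p2, u   [neg-implies-rule on 1]
3. not Dia p2, u   [neg-implies-rule on 1]
4. Dia p2, v   [Dia-rule on 2: fresh world v, uRv]
5. not p2, v   [neg-Dia-rule on 3 via uRv]
6. p2, w   [Dia-rule on 4: fresh world w, vRw]
Accessibility: uRv, vRw
The negation has an open branch (countermodel exists).

Invalid (countermodel exists)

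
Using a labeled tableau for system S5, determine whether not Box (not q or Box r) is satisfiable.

1. not Box (not q or Box r), u
2. not (not q or Box r), v
3. q, v
4. not Box r, v
5. not r, w
Accessibility: uRu, uRv, uRw, vRu, vRv, vRw, wRu, wRv, wRw

Satisfiable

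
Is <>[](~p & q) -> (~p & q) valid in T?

Invalid (countermodel exists)

Tableau for the negation ~(<>[](~p & q) -> (~p & q)):
1. ~(<>[](~p & q) -> (~p & q)), w0
2. <>[](~p & q), w0   [~->-rule on 1]
3. ~(~p & q), w0   [~->-rule on 1]
4. ~q, w0   [~&-rule on 3 (branches; this branch)]
5. [](~p & q), w1   [<>-rule on 2: fresh world w1, w0Rw1]
6. ~p & q, w1   [[]-rule on 5 via w1Rw1]
7. ~p, w1   [&-rule on 6]
8. q, w1   [&-rule on 6]
Accessibility: w0Rw0, w0Rw1, w1Rw1
The negation has an open branch (countermodel exists).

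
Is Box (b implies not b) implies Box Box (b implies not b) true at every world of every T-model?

Not valid

Tableau for the negation not (Box (b implies not b) implies Box Box (b implies not b)):
1. not (Box (b implies not b) implies Box Box (b implies not b)), u
2. Box (b implies not b), u
3. not Box Box (b implies not b), u
4. b implies not b, u
5. not b, u
6. not Box (b implies not b), v
7. b implies not b, v
8. not b, v
9. not (b implies not b), w
10. b, w
Accessibility: uRu, uRv, vRv, vRw, wRw
The negation has an open branch (countermodel exists).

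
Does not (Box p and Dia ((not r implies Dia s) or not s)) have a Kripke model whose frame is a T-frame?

1. not (Box p and Dia ((not r implies Dia s) or not s)), w0
2. not Box p, w0   [neg-and-rule on 1 (branches; this branch)]
3. not p, w1   [neg-Box-rule on 2: fresh world w1, w0Rw1]
Accessibility: w0Rw0, w0Rw1, w1Rw1

Yes, satisfiable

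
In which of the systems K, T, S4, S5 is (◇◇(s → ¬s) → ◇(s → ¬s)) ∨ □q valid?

S4, S5

S4-tableau for the negation ¬((◇◇(s → ¬s) → ◇(s → ¬s)) ∨ □q):
1. ¬((◇◇(s → ¬s) → ◇(s → ¬s)) ∨ □q), u
2. ¬(◇◇(s → ¬s) → ◇(s → ¬s)), u
3. ¬□q, u
4. ◇◇(s → ¬s), u
5. ¬◇(s → ¬s), u
6. ¬(s → ¬s), u
7. s, u
8. ¬q, v
9. ¬(s → ¬s), v
10. s, v
11. ◇(s → ¬s), w
12. ¬(s → ¬s), w
13. s, w
14. s → ¬s, x
15. ¬(s → ¬s), x
16. s, x
17. ¬s, x
Accessibility: uRu, uRv, uRw, uRx, vRv, wRw, wRx, xRx
Branch closes: s and ¬s both at x.
Every branch closes (one shown): valid in S4, hence also in S5 (every theorem of S4 is a theorem of S5).
T-tableau for the negation ¬((◇◇(s → ¬s) → ◇(s → ¬s)) ∨ □q):
1. ¬((◇◇(s → ¬s) → ◇(s → ¬s)) ∨ □q), u
2. ¬(◇◇(s → ¬s) → ◇(s → ¬s)), u
3. ¬□q, u
4. ◇◇(s → ¬s), u
5. ¬◇(s → ¬s), u
6. ¬(s → ¬s), u
7. s, u
8. ¬q, v
9. ¬(s → ¬s), v
10. s, v
11. ◇(s → ¬s), w
12. ¬(s → ¬s), w
13. s, w
14. s → ¬s, x
15. ¬s, x
Accessibility: uRu, uRv, uRw, vRv, wRw, wRx, xRx
Complete open branch: countermodel on a T-frame, so not valid in T, nor in K (the same frame is also a K-frame).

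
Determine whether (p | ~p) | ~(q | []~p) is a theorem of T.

Tableau for the negation ~((p | ~p) | ~(q | []~p)):
1. ~((p | ~p) | ~(q | []~p)), 0
2. ~(p | ~p), 0   [~|-rule on 1]
3. q | []~p, 0   [~|-rule on 1]
4. ~p, 0   [~|-rule on 2]
5. p, 0   [~|-rule on 2]
Accessibility: 0R0
Branch closes: p and ~p both at 0.
All branches of the negation close; one closing branch shown above.

Valid in T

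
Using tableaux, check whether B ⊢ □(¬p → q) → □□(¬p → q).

Tableau for the negation ¬(□(¬p → q) → □□(¬p → q)):
1. ¬(□(¬p → q) → □□(¬p → q)), u
2. □(¬p → q), u
3. ¬□□(¬p → q), u
4. ¬p → q, u
5. q, u
6. ¬□(¬p → q), v
7. ¬p → q, v
8. q, v
9. ¬(¬p → q), w
10. ¬p, w
11. ¬q, w
Accessibility: uRu, uRv, vRu, vRv, vRw, wRv, wRw
The negation has an open branch (countermodel exists).

No, not valid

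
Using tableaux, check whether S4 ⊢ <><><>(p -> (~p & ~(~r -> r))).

Tableau for the negation ~<><><>(p -> (~p & ~(~r -> r))):
1. ~<><><>(p -> (~p & ~(~r -> r))), u
2. ~<><>(p -> (~p & ~(~r -> r))), u
3. ~<>(p -> (~p & ~(~r -> r))), u
4. ~(p -> (~p & ~(~r -> r))), u
5. p, u
6. ~(~p & ~(~r -> r)), u
7. ~r -> r, u
8. r, u
Accessibility: uRu
The negation has an open branch (countermodel exists).

Invalid (countermodel exists)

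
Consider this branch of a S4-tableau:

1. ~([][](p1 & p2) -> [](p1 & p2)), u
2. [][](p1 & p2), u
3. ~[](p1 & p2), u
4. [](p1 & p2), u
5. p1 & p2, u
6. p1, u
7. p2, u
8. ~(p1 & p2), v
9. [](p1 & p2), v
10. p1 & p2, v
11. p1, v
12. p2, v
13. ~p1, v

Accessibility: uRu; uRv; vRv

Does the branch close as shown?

Closed

Both p1 and ~p1 appear at v.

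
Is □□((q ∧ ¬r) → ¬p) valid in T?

Tableau for the negation ¬□□((q ∧ ¬r) → ¬p):
1. ¬□□((q ∧ ¬r) → ¬p), u
2. ¬□((q ∧ ¬r) → ¬p), v   [¬□-rule on 1: fresh world v, uRv]
3. ¬((q ∧ ¬r) → ¬p), w   [¬□-rule on 2: fresh world w, vRw]
4. q ∧ ¬r, w   [¬→-rule on 3]
5. p, w   [¬→-rule on 3]
6. q, w   [∧-rule on 4]
7. ¬r, w   [∧-rule on 4]
Accessibility: uRu, uRv, vRv, vRw, wRw
The negation has an open branch (countermodel exists).

Invalid (countermodel exists)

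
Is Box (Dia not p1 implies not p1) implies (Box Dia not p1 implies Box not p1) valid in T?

Tableau for the negation not (Box (Dia not p1 implies not p1) implies (Box Dia not p1 implies Box not p1)):
1. not (Box (Dia not p1 implies not p1) implies (Box Dia not p1 implies Box not p1)), u
2. Box (Dia not p1 implies not p1), u
3. not (Box Dia not p1 implies Box not p1), u
4. Box Dia not p1, u
5. not Box not p1, u
6. Dia not p1 implies not p1, u
7. Dia not p1, u
8. not p1, u
9. p1, v
10. Dia not p1 implies not p1, v
11. Dia not p1, v
12. not Dia not p1, v
13. not p1, w
14. Dia not p1 implies not p1, w
15. Dia not p1, w
16. not p1, x
17. p1, x
Accessibility: uRu, uRv, uRw, vRv, vRx, wRw, xRx
Branch closes: p1 and not p1 both at x.
Every branch of the negation's tableau closes; the branch above is one of them.

Yes, valid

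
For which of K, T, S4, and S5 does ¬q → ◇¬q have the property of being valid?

T, S4, S5

T-tableau for the negation ¬(¬q → ◇¬q):
1. ¬(¬q → ◇¬q), 0
2. ¬q, 0
3. ¬◇¬q, 0
4. q, 0
Accessibility: 0R0
Branch closes: q and ¬q both at 0.
Every branch closes (one shown): valid in T, hence also in S4, S5 (every theorem of T is a theorem of S4 and S5).
K-tableau for the negation ¬(¬q → ◇¬q):
1. ¬(¬q → ◇¬q), 0
2. ¬q, 0
3. ¬◇¬q, 0
Complete open branch: countermodel on a K-frame, so not valid in K.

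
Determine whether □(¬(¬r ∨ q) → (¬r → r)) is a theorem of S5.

Yes, valid

Tableau for the negation ¬□(¬(¬r ∨ q) → (¬r → r)):
1. ¬□(¬(¬r ∨ q) → (¬r → r)), 0
2. ¬(¬(¬r ∨ q) → (¬r → r)), 1
3. ¬(¬r ∨ q), 1
4. ¬(¬r → r), 1
5. r, 1
6. ¬q, 1
7. ¬r, 1
Accessibility: 0R0, 0R1, 1R0, 1R1
Branch closes: r and ¬r both at 1.
Every branch of the negation's tableau closes; the branch above is one of them.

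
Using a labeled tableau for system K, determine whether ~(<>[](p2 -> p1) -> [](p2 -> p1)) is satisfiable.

Yes, satisfiable

1. ~(<>[](p2 -> p1) -> [](p2 -> p1)), 0
2. <>[](p2 -> p1), 0
3. ~[](p2 -> p1), 0
4. [](p2 -> p1), 1
5. ~(p2 -> p1), 2
6. p2, 2
7. ~p1, 2
Accessibility: 0R1, 0R2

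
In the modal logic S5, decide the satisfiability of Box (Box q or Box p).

Satisfiable

1. Box (Box q or Box p), w0
2. Box q or Box p, w0
3. Box p, w0
4. p, w0
Accessibility: w0Rw0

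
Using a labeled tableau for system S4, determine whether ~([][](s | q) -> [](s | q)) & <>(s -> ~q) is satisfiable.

1. ~([][](s | q) -> [](s | q)) & <>(s -> ~q), 0
2. ~([][](s | q) -> [](s | q)), 0   [&-rule on 1]
3. <>(s -> ~q), 0   [&-rule on 1]
4. [][](s | q), 0   [~->-rule on 2]
5. ~[](s | q), 0   [~->-rule on 2]
6. [](s | q), 0   [[]-rule on 4 via 0R0]
7. s | q, 0   [[]-rule on 6 via 0R0]
8. q, 0   [|-rule on 7 (branches; this branch)]
9. s -> ~q, 1   [<>-rule on 3: fresh world 1, 0R1]
10. [](s | q), 1   [[]-rule on 4 via 0R1]
11. s | q, 1   [[]-rule on 6 via 0R1]
12. ~q, 1   [->-rule on 9 (branches; this branch)]
13. s, 1   [|-rule on 11 (branches; this branch)]
14. ~(s | q), 2   [~[]-rule on 5: fresh world 2, 0R2]
15. ~s, 2   [~|-rule on 14]
16. ~q, 2   [~|-rule on 14]
17. [](s | q), 2   [[]-rule on 4 via 0R2]
18. s | q, 2   [[]-rule on 6 via 0R2]
19. q, 2   [|-rule on 18 (branches; this branch)]
Accessibility: 0R0, 0R1, 0R2, 1R1, 2R2
Branch closes: q and ~q both at 2.
Every branch closes; the branch above is one of them.

Unsatisfiable (every branch closes)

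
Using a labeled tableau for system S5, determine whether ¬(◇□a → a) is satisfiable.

Unsatisfiable

1. ¬(◇□a → a), w0
2. ◇□a, w0
3. ¬a, w0
4. □a, w1
5. a, w0
Accessibility: w0Rw0, w0Rw1, w1Rw0, w1Rw1
Branch closes: a and ¬a both at w0.
(One branch shown.) All branches close.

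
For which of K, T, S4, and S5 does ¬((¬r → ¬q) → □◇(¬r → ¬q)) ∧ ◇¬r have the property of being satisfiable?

K, T, S4

S4-tableau for the formula:
1. ¬((¬r → ¬q) → □◇(¬r → ¬q)) ∧ ◇¬r, u
2. ¬((¬r → ¬q) → □◇(¬r → ¬q)), u
3. ◇¬r, u
4. ¬r → ¬q, u
5. ¬□◇(¬r → ¬q), u
6. ¬q, u
7. ¬r, v
8. ¬◇(¬r → ¬q), w
9. ¬(¬r → ¬q), w
10. ¬r, w
11. q, w
Accessibility: uRu, uRv, uRw, vRv, wRw
Complete open branch: satisfiable in S4, hence also in K, T (this S4-model is also a K-model and a T-model).
S5-tableau for the formula:
1. ¬((¬r → ¬q) → □◇(¬r → ¬q)) ∧ ◇¬r, u
2. ¬((¬r → ¬q) → □◇(¬r → ¬q)), u
3. ◇¬r, u
4. ¬r → ¬q, u
5. ¬□◇(¬r → ¬q), u
6. ¬q, u
7. ¬r, v
8. ¬◇(¬r → ¬q), w
9. ¬(¬r → ¬q), u
10. ¬r, u
11. q, u
Accessibility: uRu, uRv, uRw, vRu, vRv, vRw, wRu, wRv, wRw
Branch closes: q and ¬q both at u.
Every branch closes (one shown): unsatisfiable in S5.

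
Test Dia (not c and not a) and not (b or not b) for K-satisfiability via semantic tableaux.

1. Dia (not c and not a) and not (b or not b), 0
2. Dia (not c and not a), 0
3. not (b or not b), 0
4. not b, 0
5. b, 0
Branch closes: b and not b both at 0.
All branches of the tableau close; one closing branch shown above.

Unsatisfiable (every branch closes)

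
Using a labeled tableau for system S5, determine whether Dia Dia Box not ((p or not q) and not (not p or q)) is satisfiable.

Yes, satisfiable

1. Dia Dia Box not ((p or not q) and not (not p or q)), u
2. Dia Box not ((p or not q) and not (not p or q)), v
3. Box not ((p or not q) and not (not p or q)), w
4. not ((p or not q) and not (not p or q)), u
5. not ((p or not q) and not (not p or q)), v
6. not ((p or not q) and not (not p or q)), w
7. not p or q, u
8. not p or q, v
9. not p or q, w
10. q, u
11. q, v
12. q, w
Accessibility: uRu, uRv, uRw, vRu, vRv, vRw, wRu, wRv, wRw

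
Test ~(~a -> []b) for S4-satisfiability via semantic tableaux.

1. ~(~a -> []b), w0
2. ~a, w0   [~->-rule on 1]
3. ~[]b, w0   [~->-rule on 1]
4. ~b, w1   [~[]-rule on 3: fresh world w1, w0Rw1]
Accessibility: w0Rw0, w0Rw1, w1Rw1

Yes, satisfiable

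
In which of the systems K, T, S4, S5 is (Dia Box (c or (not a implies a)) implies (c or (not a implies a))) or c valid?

S5

S4-tableau for the negation not ((Dia Box (c or (not a implies a)) implies (c or (not a implies a))) or c):
1. not ((Dia Box (c or (not a implies a)) implies (c or (not a implies a))) or c), 0
2. not (Dia Box (c or (not a implies a)) implies (c or (not a implies a))), 0   [neg-or-rule on 1]
3. not c, 0   [neg-or-rule on 1]
4. Dia Box (c or (not a implies a)), 0   [neg-implies-rule on 2]
5. not (c or (not a implies a)), 0   [neg-implies-rule on 2]
6. not (not a implies a), 0   [neg-or-rule on 5]
7. not a, 0   [neg-implies-rule on 6]
8. Box (c or (not a implies a)), 1   [Dia-rule on 4: fresh world 1, 0R1]
9. c or (not a implies a), 1   [Box-rule on 8 via 1R1]
10. not a implies a, 1   [or-rule on 9 (branches; this branch)]
11. a, 1   [implies-rule on 10 (branches; this branch)]
Accessibility: 0R0, 0R1, 1R1
Complete open branch: countermodel on an S4-frame, so not valid in S4, nor in K, T (the same frame is also a K-frame and a T-frame).
S5-tableau for the negation not ((Dia Box (c or (not a implies a)) implies (c or (not a implies a))) or c):
1. not ((Dia Box (c or (not a implies a)) implies (c or (not a implies a))) or c), 0
2. not (Dia Box (c or (not a implies a)) implies (c or (not a implies a))), 0   [neg-or-rule on 1]
3. not c, 0   [neg-or-rule on 1]
4. Dia Box (c or (not a implies a)), 0   [neg-implies-rule on 2]
5. not (c or (not a implies a)), 0   [neg-implies-rule on 2]
6. not (not a implies a), 0   [neg-or-rule on 5]
7. not a, 0   [neg-implies-rule on 6]
8. Box (c or (not a implies a)), 1   [Dia-rule on 4: fresh world 1, 0R1]
9. c or (not a implies a), 0   [Box-rule on 8 via 1R0]
10. c or (not a implies a), 1   [Box-rule on 8 via 1R1]
11. not a implies a, 0   [or-rule on 9 (branches; this branch)]
12. not a implies a, 1   [or-rule on 10 (branches; this branch)]
13. a, 0   [implies-rule on 11 (branches; this branch)]
Accessibility: 0R0, 0R1, 1R0, 1R1
Branch closes: a and not a both at 0.
Every branch closes (one shown): valid in S5.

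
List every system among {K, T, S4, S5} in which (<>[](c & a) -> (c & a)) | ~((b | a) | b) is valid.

S5

S5-tableau for the negation ~((<>[](c & a) -> (c & a)) | ~((b | a) | b)):
1. ~((<>[](c & a) -> (c & a)) | ~((b | a) | b)), u
2. ~(<>[](c & a) -> (c & a)), u
3. (b | a) | b, u
4. <>[](c & a), u
5. ~(c & a), u
6. b | a, u
7. ~a, u
8. b, u
9. [](c & a), v
10. c & a, u
11. c, u
12. a, u
Accessibility: uRu, uRv, vRu, vRv
Branch closes: a and ~a both at u.
Every branch closes (one shown): valid in S5.
S4-tableau for the negation ~((<>[](c & a) -> (c & a)) | ~((b | a) | b)):
1. ~((<>[](c & a) -> (c & a)) | ~((b | a) | b)), u
2. ~(<>[](c & a) -> (c & a)), u
3. (b | a) | b, u
4. <>[](c & a), u
5. ~(c & a), u
6. b, u
7. ~a, u
8. [](c & a), v
9. c & a, v
10. c, v
11. a, v
Accessibility: uRu, uRv, vRv
Complete open branch: countermodel on an S4-frame, so not valid in S4, nor in K, T (the same frame is also a K-frame and a T-frame).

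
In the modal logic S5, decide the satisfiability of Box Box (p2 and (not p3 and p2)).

Yes, satisfiable

1. Box Box (p2 and (not p3 and p2)), w0
2. Box (p2 and (not p3 and p2)), w0
3. p2 and (not p3 and p2), w0
4. p2, w0
5. not p3 and p2, w0
6. not p3, w0
Accessibility: w0Rw0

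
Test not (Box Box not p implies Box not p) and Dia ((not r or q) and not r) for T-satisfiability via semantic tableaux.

1. not (Box Box not p implies Box not p) and Dia ((not r or q) and not r), w0
2. not (Box Box not p implies Box not p), w0
3. Dia ((not r or q) and not r), w0
4. Box Box not p, w0
5. not Box not p, w0
6. Box not p, w0
7. not p, w0
8. (not r or q) and not r, w1
9. not r or q, w1
10. not r, w1
11. Box not p, w1
12. not p, w1
13. q, w1
14. p, w2
15. Box not p, w2
16. not p, w2
Accessibility: w0Rw0, w0Rw1, w0Rw2, w1Rw1, w2Rw2
Branch closes: p and not p both at w2.
(One branch shown.) All branches close.

Unsatisfiable (every branch closes)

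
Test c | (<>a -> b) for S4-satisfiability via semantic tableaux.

Satisfiable

1. c | (<>a -> b), u
2. <>a -> b, u   [|-rule on 1 (branches; this branch)]
3. b, u   [->-rule on 2 (branches; this branch)]
Accessibility: uRu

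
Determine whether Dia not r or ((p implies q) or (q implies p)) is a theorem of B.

Yes, valid

Tableau for the negation not (Dia not r or ((p implies q) or (q implies p))):
1. not (Dia not r or ((p implies q) or (q implies p))), 0
2. not Dia not r, 0
3. not ((p implies q) or (q implies p)), 0
4. not (p implies q), 0
5. not (q implies p), 0
6. p, 0
7. not q, 0
8. q, 0
9. not p, 0
Accessibility: 0R0
Branch closes: q and not q both at 0.
All branches of the negation close; one closing branch shown above.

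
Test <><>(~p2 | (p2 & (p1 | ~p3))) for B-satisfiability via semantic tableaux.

Satisfiable (open branch found)

1. <><>(~p2 | (p2 & (p1 | ~p3))), 0
2. <>(~p2 | (p2 & (p1 | ~p3))), 1   [<>-rule on 1: fresh world 1, 0R1]
3. ~p2 | (p2 & (p1 | ~p3)), 2   [<>-rule on 2: fresh world 2, 1R2]
4. p2 & (p1 | ~p3), 2   [|-rule on 3 (branches; this branch)]
5. p2, 2   [&-rule on 4]
6. p1 | ~p3, 2   [&-rule on 4]
7. ~p3, 2   [|-rule on 6 (branches; this branch)]
Accessibility: 0R0, 0R1, 1R0, 1R1, 1R2, 2R1, 2R2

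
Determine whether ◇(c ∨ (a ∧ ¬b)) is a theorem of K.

Invalid (countermodel exists)

Tableau for the negation ¬◇(c ∨ (a ∧ ¬b)):
1. ¬◇(c ∨ (a ∧ ¬b)), 0
The negation has an open branch (countermodel exists).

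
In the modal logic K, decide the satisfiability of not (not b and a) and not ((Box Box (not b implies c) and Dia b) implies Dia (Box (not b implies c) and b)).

No, unsatisfiable

1. not (not b and a) and not ((Box Box (not b implies c) and Dia b) implies Dia (Box (not b implies c) and b)), w0
2. not (not b and a), w0   [and-rule on 1]
3. not ((Box Box (not b implies c) and Dia b) implies Dia (Box (not b implies c) and b)), w0   [and-rule on 1]
4. Box Box (not b implies c) and Dia b, w0   [neg-implies-rule on 3]
5. not Dia (Box (not b implies c) and b), w0   [neg-implies-rule on 3]
6. Box Box (not b implies c), w0   [and-rule on 4]
7. Dia b, w0   [and-rule on 4]
8. not a, w0   [neg-and-rule on 2 (branches; this branch)]
9. b, w1   [Dia-rule on 7: fresh world w1, w0Rw1]
10. not (Box (not b implies c) and b), w1   [neg-Dia-rule on 5 via w0Rw1]
11. Box (not b implies c), w1   [Box-rule on 6 via w0Rw1]
12. not Box (not b implies c), w1   [neg-and-rule on 10 (branches; this branch)]
13. not (not b implies c), w2   [neg-Box-rule on 12: fresh world w2, w1Rw2]
14. not b, w2   [neg-implies-rule on 13]
15. not c, w2   [neg-implies-rule on 13]
16. not b implies c, w2   [Box-rule on 11 via w1Rw2]
17. c, w2   [implies-rule on 16 (branches; this branch)]
Accessibility: w0Rw1, w1Rw2
Branch closes: c and not c both at w2.
Every branch closes; the branch above is one of them.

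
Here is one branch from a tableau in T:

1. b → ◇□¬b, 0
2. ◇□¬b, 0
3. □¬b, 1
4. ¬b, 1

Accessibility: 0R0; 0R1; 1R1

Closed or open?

No, open

No atom appears with both signs at the same world.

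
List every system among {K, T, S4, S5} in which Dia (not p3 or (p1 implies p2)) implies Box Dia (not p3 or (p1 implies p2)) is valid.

S4-tableau for the negation not (Dia (not p3 or (p1 implies p2)) implies Box Dia (not p3 or (p1 implies p2))):
1. not (Dia (not p3 or (p1 implies p2)) implies Box Dia (not p3 or (p1 implies p2))), 0
2. Dia (not p3 or (p1 implies p2)), 0
3. not Box Dia (not p3 or (p1 implies p2)), 0
4. not p3 or (p1 implies p2), 1
5. p1 implies p2, 1
6. p2, 1
7. not Dia (not p3 or (p1 implies p2)), 2
8. not (not p3 or (p1 implies p2)), 2
9. p3, 2
10. not (p1 implies p2), 2
11. p1, 2
12. not p2, 2
Accessibility: 0R0, 0R1, 0R2, 1R1, 2R2
Complete open branch: countermodel on an S4-frame, so not valid in S4, nor in K, T (the same frame is also a K-frame and a T-frame).
S5-tableau for the negation not (Dia (not p3 or (p1 implies p2)) implies Box Dia (not p3 or (p1 implies p2))):
1. not (Dia (not p3 or (p1 implies p2)) implies Box Dia (not p3 or (p1 implies p2))), 0
2. Dia (not p3 or (p1 implies p2)), 0
3. not Box Dia (not p3 or (p1 implies p2)), 0
4. not p3 or (p1 implies p2), 1
5. p1 implies p2, 1
6. p2, 1
7. not Dia (not p3 or (p1 implies p2)), 2
8. not (not p3 or (p1 implies p2)), 0
9. p3, 0
10. not (p1 implies p2), 0
11. p1, 0
12. not p2, 0
13. not (not p3 or (p1 implies p2)), 1
14. p3, 1
15. not (p1 implies p2), 1
16. p1, 1
17. not p2, 1
Accessibility: 0R0, 0R1, 0R2, 1R0, 1R1, 1R2, 2R0, 2R1, 2R2
Branch closes: p2 and not p2 both at 1.
Every branch closes (one shown): valid in S5.

S5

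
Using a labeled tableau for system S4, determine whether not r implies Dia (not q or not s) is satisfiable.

Yes, satisfiable

1. not r implies Dia (not q or not s), 0
2. Dia (not q or not s), 0
3. not q or not s, 1
4. not s, 1
Accessibility: 0R0, 0R1, 1R1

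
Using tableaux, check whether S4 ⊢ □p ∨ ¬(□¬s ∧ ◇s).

Tableau for the negation ¬(□p ∨ ¬(□¬s ∧ ◇s)):
1. ¬(□p ∨ ¬(□¬s ∧ ◇s)), w0
2. ¬□p, w0
3. □¬s ∧ ◇s, w0
4. □¬s, w0
5. ◇s, w0
6. ¬s, w0
7. ¬p, w1
8. ¬s, w1
9. s, w2
10. ¬s, w2
Accessibility: w0Rw0, w0Rw1, w0Rw2, w1Rw1, w2Rw2
Branch closes: s and ¬s both at w2.
All branches of the negation close; one closing branch shown above.

Yes, valid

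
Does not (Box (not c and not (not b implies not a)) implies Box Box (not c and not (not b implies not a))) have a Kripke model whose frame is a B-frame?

Satisfiable (open branch found)

1. not (Box (not c and not (not b implies not a)) implies Box Box (not c and not (not b implies not a))), 0
2. Box (not c and not (not b implies not a)), 0
3. not Box Box (not c and not (not b implies not a)), 0
4. not c and not (not b implies not a), 0
5. not c, 0
6. not (not b implies not a), 0
7. not b, 0
8. a, 0
9. not Box (not c and not (not b implies not a)), 1
10. not c and not (not b implies not a), 1
11. not c, 1
12. not (not b implies not a), 1
13. not b, 1
14. a, 1
15. not (not c and not (not b implies not a)), 2
16. not b implies not a, 2
17. not a, 2
Accessibility: 0R0, 0R1, 1R0, 1R1, 1R2, 2R1, 2R2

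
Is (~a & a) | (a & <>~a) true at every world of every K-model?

Tableau for the negation ~((~a & a) | (a & <>~a)):
1. ~((~a & a) | (a & <>~a)), 0
2. ~(~a & a), 0
3. ~(a & <>~a), 0
4. ~a, 0
5. ~<>~a, 0
The negation has an open branch (countermodel exists).

No, not valid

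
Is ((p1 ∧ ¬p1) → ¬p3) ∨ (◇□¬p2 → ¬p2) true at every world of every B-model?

Valid

Tableau for the negation ¬(((p1 ∧ ¬p1) → ¬p3) ∨ (◇□¬p2 → ¬p2)):
1. ¬(((p1 ∧ ¬p1) → ¬p3) ∨ (◇□¬p2 → ¬p2)), 0
2. ¬((p1 ∧ ¬p1) → ¬p3), 0
3. ¬(◇□¬p2 → ¬p2), 0
4. p1 ∧ ¬p1, 0
5. p3, 0
6. ◇□¬p2, 0
7. p2, 0
8. p1, 0
9. ¬p1, 0
Accessibility: 0R0
Branch closes: p1 and ¬p1 both at 0.
Every branch of the negation's tableau closes; the branch above is one of them.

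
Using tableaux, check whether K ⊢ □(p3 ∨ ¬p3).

Valid

Tableau for the negation ¬□(p3 ∨ ¬p3):
1. ¬□(p3 ∨ ¬p3), u
2. ¬(p3 ∨ ¬p3), v
3. ¬p3, v
4. p3, v
Accessibility: uRv
Branch closes: p3 and ¬p3 both at v.
Every branch of the negation's tableau closes; the branch above is one of them.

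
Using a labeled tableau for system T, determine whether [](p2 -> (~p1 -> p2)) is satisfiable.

1. [](p2 -> (~p1 -> p2)), 0
2. p2 -> (~p1 -> p2), 0
3. ~p1 -> p2, 0
4. p2, 0
Accessibility: 0R0

Yes, satisfiable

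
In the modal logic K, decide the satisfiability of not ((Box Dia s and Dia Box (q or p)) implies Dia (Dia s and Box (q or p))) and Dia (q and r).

1. not ((Box Dia s and Dia Box (q or p)) implies Dia (Dia s and Box (q or p))) and Dia (q and r), w0
2. not ((Box Dia s and Dia Box (q or p)) implies Dia (Dia s and Box (q or p))), w0
3. Dia (q and r), w0
4. Box Dia s and Dia Box (q or p), w0
5. not Dia (Dia s and Box (q or p)), w0
6. Box Dia s, w0
7. Dia Box (q or p), w0
8. q and r, w1
9. q, w1
10. r, w1
11. not (Dia s and Box (q or p)), w1
12. Dia s, w1
13. not Box (q or p), w1
14. Box (q or p), w2
15. not (Dia s and Box (q or p)), w2
16. Dia s, w2
17. not Box (q or p), w2
18. s, w3
19. not (q or p), w4
20. not q, w4
21. not p, w4
22. s, w5
23. q or p, w5
24. p, w5
25. not (q or p), w6
26. not q, w6
27. not p, w6
28. q or p, w6
29. p, w6
Accessibility: w0Rw1, w0Rw2, w1Rw3, w1Rw4, w2Rw5, w2Rw6
Branch closes: p and not p both at w6.
Every branch closes; the branch above is one of them.

Unsatisfiable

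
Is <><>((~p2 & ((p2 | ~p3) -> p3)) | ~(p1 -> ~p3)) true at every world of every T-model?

Tableau for the negation ~<><>((~p2 & ((p2 | ~p3) -> p3)) | ~(p1 -> ~p3)):
1. ~<><>((~p2 & ((p2 | ~p3) -> p3)) | ~(p1 -> ~p3)), 0
2. ~<>((~p2 & ((p2 | ~p3) -> p3)) | ~(p1 -> ~p3)), 0
3. ~((~p2 & ((p2 | ~p3) -> p3)) | ~(p1 -> ~p3)), 0
4. ~(~p2 & ((p2 | ~p3) -> p3)), 0
5. p1 -> ~p3, 0
6. ~((p2 | ~p3) -> p3), 0
7. p2 | ~p3, 0
8. ~p3, 0
Accessibility: 0R0
The negation has an open branch (countermodel exists).

Invalid (countermodel exists)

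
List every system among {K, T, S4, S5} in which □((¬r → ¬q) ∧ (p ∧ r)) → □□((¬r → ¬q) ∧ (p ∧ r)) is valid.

S4-tableau for the negation ¬(□((¬r → ¬q) ∧ (p ∧ r)) → □□((¬r → ¬q) ∧ (p ∧ r))):
1. ¬(□((¬r → ¬q) ∧ (p ∧ r)) → □□((¬r → ¬q) ∧ (p ∧ r))), u
2. □((¬r → ¬q) ∧ (p ∧ r)), u
3. ¬□□((¬r → ¬q) ∧ (p ∧ r)), u
4. (¬r → ¬q) ∧ (p ∧ r), u
5. ¬r → ¬q, u
6. p ∧ r, u
7. p, u
8. r, u
9. ¬q, u
10. ¬□((¬r → ¬q) ∧ (p ∧ r)), v
11. (¬r → ¬q) ∧ (p ∧ r), v
12. ¬r → ¬q, v
13. p ∧ r, v
14. p, v
15. r, v
16. ¬q, v
17. ¬((¬r → ¬q) ∧ (p ∧ r)), w
18. (¬r → ¬q) ∧ (p ∧ r), w
19. ¬r → ¬q, w
20. p ∧ r, w
21. p, w
22. r, w
23. ¬(p ∧ r), w
24. ¬q, w
25. ¬r, w
Accessibility: uRu, uRv, uRw, vRv, vRw, wRw
Branch closes: r and ¬r both at w.
Every branch closes (one shown): valid in S4, hence also in S5 (every theorem of S4 is a theorem of S5).
T-tableau for the negation ¬(□((¬r → ¬q) ∧ (p ∧ r)) → □□((¬r → ¬q) ∧ (p ∧ r))):
1. ¬(□((¬r → ¬q) ∧ (p ∧ r)) → □□((¬r → ¬q) ∧ (p ∧ r))), u
2. □((¬r → ¬q) ∧ (p ∧ r)), u
3. ¬□□((¬r → ¬q) ∧ (p ∧ r)), u
4. (¬r → ¬q) ∧ (p ∧ r), u
5. ¬r → ¬q, u
6. p ∧ r, u
7. p, u
8. r, u
9. ¬q, u
10. ¬□((¬r → ¬q) ∧ (p ∧ r)), v
11. (¬r → ¬q) ∧ (p ∧ r), v
12. ¬r → ¬q, v
13. p ∧ r, v
14. p, v
15. r, v
16. ¬q, v
17. ¬((¬r → ¬q) ∧ (p ∧ r)), w
18. ¬(p ∧ r), w
19. ¬r, w
Accessibility: uRu, uRv, vRv, vRw, wRw
Complete open branch: countermodel on a T-frame, so not valid in T, nor in K (the same frame is also a K-frame).

S4, S5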